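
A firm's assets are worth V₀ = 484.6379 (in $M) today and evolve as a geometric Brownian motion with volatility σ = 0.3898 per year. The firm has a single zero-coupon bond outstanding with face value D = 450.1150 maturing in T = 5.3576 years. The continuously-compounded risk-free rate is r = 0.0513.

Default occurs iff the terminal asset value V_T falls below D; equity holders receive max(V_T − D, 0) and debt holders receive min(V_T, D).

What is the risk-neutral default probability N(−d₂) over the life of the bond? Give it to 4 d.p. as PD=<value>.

PD=0.5258

d₁ = [ln(V₀/D) + (r + σ²/2)T] / (σ√T)
   = [ln(484.6379/450.1150) + (0.0513 + 0.5·0.3898²)·5.3576] / (0.3898·√5.3576)
   = [0.073899 + 0.681873] / 0.902250 = 0.837652
d₂ = d₁ − σ√T = 0.837652 − 0.902250 = -0.064598
risk-neutral PD = N(−d₂) = N(0.064598) = 0.525753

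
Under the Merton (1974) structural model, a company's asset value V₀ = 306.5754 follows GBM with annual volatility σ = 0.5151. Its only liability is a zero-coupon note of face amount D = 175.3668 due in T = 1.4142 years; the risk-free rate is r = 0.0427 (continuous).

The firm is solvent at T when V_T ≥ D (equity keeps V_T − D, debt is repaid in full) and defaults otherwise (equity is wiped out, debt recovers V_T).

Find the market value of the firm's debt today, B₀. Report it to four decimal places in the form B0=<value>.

d₁ = [ln(V₀/D) + (r + σ²/2)T] / (σ√T)
   = [ln(306.5754/175.3668) + (0.0427 + 0.5·0.5151²)·1.4142] / (0.5151·√1.4142)
   = [0.558584 + 0.248000] / 0.612558 = 1.316747
d₂ = d₁ − σ√T = 1.316747 − 0.612558 = 0.704190
N(d₁) = 0.906038,  N(d₂) = 0.759343,  e^(−rT) = 0.941401
E₀ = V₀·N(d₁) − D·e^(−rT)·N(d₂)
   = 306.5754·0.906038 − 175.3668·0.941401·0.759343 = 152.408849
B₀ = V₀ − E₀ = 306.5754 − 152.408849 = 154.166551

B0=154.1666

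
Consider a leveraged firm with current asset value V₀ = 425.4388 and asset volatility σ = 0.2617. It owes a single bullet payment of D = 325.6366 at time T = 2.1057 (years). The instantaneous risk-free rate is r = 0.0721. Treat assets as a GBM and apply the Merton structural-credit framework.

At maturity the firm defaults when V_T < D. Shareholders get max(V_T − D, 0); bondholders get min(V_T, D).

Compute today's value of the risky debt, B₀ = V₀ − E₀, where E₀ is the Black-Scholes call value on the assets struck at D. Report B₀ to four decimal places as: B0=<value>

B0=270.9495

d₁ = [ln(V₀/D) + (r + σ²/2)T] / (σ√T)
   = [ln(425.4388/325.6366) + (0.0721 + 0.5·0.2617²)·2.1057] / (0.2617·√2.1057)
   = [0.267339 + 0.223927] / 0.379754 = 1.293645
d₂ = d₁ − σ√T = 1.293645 − 0.379754 = 0.913891
N(d₁) = 0.902106,  N(d₂) = 0.819613,  e^(−rT) = 0.859142
E₀ = V₀·N(d₁) − D·e^(−rT)·N(d₂)
   = 425.4388·0.902106 − 325.6366·0.859142·0.819613 = 154.489295
B₀ = V₀ − E₀ = 425.4388 − 154.489295 = 270.949505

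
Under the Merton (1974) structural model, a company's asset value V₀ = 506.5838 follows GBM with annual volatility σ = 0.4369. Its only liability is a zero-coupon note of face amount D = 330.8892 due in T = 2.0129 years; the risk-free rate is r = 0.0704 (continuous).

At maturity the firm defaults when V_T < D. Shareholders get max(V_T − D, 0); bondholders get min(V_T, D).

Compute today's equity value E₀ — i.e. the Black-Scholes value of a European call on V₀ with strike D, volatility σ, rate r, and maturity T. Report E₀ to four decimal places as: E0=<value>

E0=241.8098

d₁ = [ln(V₀/D) + (r + σ²/2)T] / (σ√T)
   = [ln(506.5838/330.8892) + (0.0704 + 0.5·0.4369²)·2.0129] / (0.4369·√2.0129)
   = [0.425906 + 0.333821] / 0.619859 = 1.225644
d₂ = d₁ − σ√T = 1.225644 − 0.619859 = 0.605785
N(d₁) = 0.889834,  N(d₂) = 0.727671,  e^(−rT) = 0.867875
E₀ = V₀·N(d₁) − D·e^(−rT)·N(d₂)
   = 506.5838·0.889834 − 330.8892·0.867875·0.727671 = 241.809785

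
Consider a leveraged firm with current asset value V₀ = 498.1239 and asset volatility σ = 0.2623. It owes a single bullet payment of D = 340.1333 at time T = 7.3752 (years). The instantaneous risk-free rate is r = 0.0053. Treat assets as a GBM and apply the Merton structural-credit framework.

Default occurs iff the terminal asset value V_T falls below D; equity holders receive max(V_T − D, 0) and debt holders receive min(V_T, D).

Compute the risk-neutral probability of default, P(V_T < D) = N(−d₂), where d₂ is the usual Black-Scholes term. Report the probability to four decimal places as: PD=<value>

PD=0.4074

d₁ = [ln(V₀/D) + (r + σ²/2)T] / (σ√T)
   = [ln(498.1239/340.1333) + (0.0053 + 0.5·0.2623²)·7.3752] / (0.2623·√7.3752)
   = [0.381511 + 0.292800] / 0.712336 = 0.946619
d₂ = d₁ − σ√T = 0.946619 − 0.712336 = 0.234283
risk-neutral PD = N(−d₂) = N(-0.234283) = 0.407383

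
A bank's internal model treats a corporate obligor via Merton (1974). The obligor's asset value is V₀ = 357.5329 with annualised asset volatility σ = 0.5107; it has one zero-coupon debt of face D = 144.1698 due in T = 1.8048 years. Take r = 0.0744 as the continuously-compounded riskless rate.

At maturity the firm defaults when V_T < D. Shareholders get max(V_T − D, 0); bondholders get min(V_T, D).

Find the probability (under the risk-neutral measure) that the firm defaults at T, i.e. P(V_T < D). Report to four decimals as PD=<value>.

PD=0.1197

d₁ = [ln(V₀/D) + (r + σ²/2)T] / (σ√T)
   = [ln(357.5329/144.1698) + (0.0744 + 0.5·0.5107²)·1.8048] / (0.5107·√1.8048)
   = [0.908236 + 0.369636] / 0.686089 = 1.862545
d₂ = d₁ − σ√T = 1.862545 − 0.686089 = 1.176456
risk-neutral PD = N(−d₂) = N(-1.176456) = 0.119706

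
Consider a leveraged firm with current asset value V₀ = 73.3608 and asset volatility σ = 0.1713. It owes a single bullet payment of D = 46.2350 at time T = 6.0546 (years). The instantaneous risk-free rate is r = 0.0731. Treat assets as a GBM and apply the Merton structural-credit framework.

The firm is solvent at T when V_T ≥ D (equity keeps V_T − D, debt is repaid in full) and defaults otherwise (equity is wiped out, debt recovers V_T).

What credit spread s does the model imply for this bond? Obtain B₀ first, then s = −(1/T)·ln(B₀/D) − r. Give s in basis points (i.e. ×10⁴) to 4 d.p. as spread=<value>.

spread=6.1412

d₁ = [ln(V₀/D) + (r + σ²/2)T] / (σ√T)
   = [ln(73.3608/46.2350) + (0.0731 + 0.5·0.1713²)·6.0546] / (0.1713·√6.0546)
   = [0.461653 + 0.531423] / 0.421502 = 2.356039
d₂ = d₁ − σ√T = 2.356039 − 0.421502 = 1.934536
N(d₁) = 0.990765,  N(d₂) = 0.973476,  e^(−rT) = 0.642370
E₀ = V₀·N(d₁) − D·e^(−rT)·N(d₂)
   = 73.3608·0.990765 − 46.2350·0.642370·0.973476 = 43.771063
B₀ = V₀ − E₀ = 73.3608 − 43.771063 = 29.589737
spread = −(1/T)·ln(B₀/D) − r = −(1/6.0546)·ln(29.589737/46.2350) − 0.0731 = 0.00061412
in basis points: 0.00061412 × 10⁴ = 6.1412 bp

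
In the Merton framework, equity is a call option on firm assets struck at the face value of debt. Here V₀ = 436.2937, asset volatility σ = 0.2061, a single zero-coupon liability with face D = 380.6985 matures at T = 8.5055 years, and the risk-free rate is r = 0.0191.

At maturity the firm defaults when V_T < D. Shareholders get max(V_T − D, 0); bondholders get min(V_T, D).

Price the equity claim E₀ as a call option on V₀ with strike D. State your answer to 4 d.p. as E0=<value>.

d₁ = [ln(V₀/D) + (r + σ²/2)T] / (σ√T)
   = [ln(436.2937/380.6985) + (0.0191 + 0.5·0.2061²)·8.5055] / (0.2061·√8.5055)
   = [0.136308 + 0.343100] / 0.601074 = 0.797586
d₂ = d₁ − σ√T = 0.797586 − 0.601074 = 0.196512
N(d₁) = 0.787444,  N(d₂) = 0.577895,  e^(−rT) = 0.850054
E₀ = V₀·N(d₁) − D·e^(−rT)·N(d₂)
   = 436.2937·0.787444 − 380.6985·0.850054·0.577895 = 156.541886

E0=156.5419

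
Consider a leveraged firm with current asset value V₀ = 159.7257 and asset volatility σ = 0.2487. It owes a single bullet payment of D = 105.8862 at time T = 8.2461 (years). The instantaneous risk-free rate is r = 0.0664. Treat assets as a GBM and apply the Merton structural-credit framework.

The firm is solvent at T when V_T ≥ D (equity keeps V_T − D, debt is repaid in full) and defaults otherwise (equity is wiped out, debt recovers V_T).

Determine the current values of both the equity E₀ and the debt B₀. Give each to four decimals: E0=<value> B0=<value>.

E0=101.2937 B0=58.4320

d₁ = [ln(V₀/D) + (r + σ²/2)T] / (σ√T)
   = [ln(159.7257/105.8862) + (0.0664 + 0.5·0.2487²)·8.2461] / (0.2487·√8.2461)
   = [0.411093 + 0.802559] / 0.714168 = 1.699394
d₂ = d₁ − σ√T = 1.699394 − 0.714168 = 0.985226
N(d₁) = 0.955377,  N(d₂) = 0.837743,  e^(−rT) = 0.578370
E₀ = V₀·N(d₁) − D·e^(−rT)·N(d₂)
   = 159.7257·0.955377 − 105.8862·0.578370·0.837743 = 101.293728
B₀ = V₀ − E₀ = 159.7257 − 101.293728 = 58.431972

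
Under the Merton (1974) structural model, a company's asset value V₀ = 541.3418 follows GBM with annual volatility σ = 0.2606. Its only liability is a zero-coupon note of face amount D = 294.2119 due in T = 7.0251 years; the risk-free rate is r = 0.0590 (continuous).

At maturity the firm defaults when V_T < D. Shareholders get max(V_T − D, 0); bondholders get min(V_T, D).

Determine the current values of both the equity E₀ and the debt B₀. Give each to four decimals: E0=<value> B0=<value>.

d₁ = [ln(V₀/D) + (r + σ²/2)T] / (σ√T)
   = [ln(541.3418/294.2119) + (0.0590 + 0.5·0.2606²)·7.0251] / (0.2606·√7.0251)
   = [0.609751 + 0.653026] / 0.690718 = 1.828210
d₂ = d₁ − σ√T = 1.828210 − 0.690718 = 1.137492
N(d₁) = 0.966241,  N(d₂) = 0.872334,  e^(−rT) = 0.660683
E₀ = V₀·N(d₁) − D·e^(−rT)·N(d₂)
   = 541.3418·0.966241 − 294.2119·0.660683·0.872334 = 353.501669
B₀ = V₀ − E₀ = 541.3418 − 353.501669 = 187.840131

E0=353.5017 B0=187.8401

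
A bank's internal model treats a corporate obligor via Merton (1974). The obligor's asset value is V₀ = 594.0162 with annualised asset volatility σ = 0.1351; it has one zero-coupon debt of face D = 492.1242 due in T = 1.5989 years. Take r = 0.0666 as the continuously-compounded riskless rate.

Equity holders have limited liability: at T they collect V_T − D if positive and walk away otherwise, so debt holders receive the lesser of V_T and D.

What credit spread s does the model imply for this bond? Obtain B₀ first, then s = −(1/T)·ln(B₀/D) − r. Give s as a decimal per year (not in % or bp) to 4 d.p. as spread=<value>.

d₁ = [ln(V₀/D) + (r + σ²/2)T] / (σ√T)
   = [ln(594.0162/492.1242) + (0.0666 + 0.5·0.1351²)·1.5989] / (0.1351·√1.5989)
   = [0.188175 + 0.121078] / 0.170831 = 1.810294
d₂ = d₁ − σ√T = 1.810294 − 0.170831 = 1.639463
N(d₁) = 0.964875,  N(d₂) = 0.949442,  e^(−rT) = 0.898987
E₀ = V₀·N(d₁) − D·e^(−rT)·N(d₂)
   = 594.0162·0.964875 − 492.1242·0.898987·0.949442 = 153.105786
B₀ = V₀ − E₀ = 594.0162 − 153.105786 = 440.910414
spread = −(1/T)·ln(B₀/D) − r = −(1/1.5989)·ln(440.910414/492.1242) − 0.0666 = 0.00212813

spread=0.0021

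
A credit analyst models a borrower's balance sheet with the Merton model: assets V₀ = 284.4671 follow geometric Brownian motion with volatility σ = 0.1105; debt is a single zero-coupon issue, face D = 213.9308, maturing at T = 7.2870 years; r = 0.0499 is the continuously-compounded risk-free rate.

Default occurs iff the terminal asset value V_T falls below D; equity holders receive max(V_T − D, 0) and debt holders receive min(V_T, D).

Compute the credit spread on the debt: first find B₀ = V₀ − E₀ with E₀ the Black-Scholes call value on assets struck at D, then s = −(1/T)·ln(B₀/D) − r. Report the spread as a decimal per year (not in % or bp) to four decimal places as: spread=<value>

spread=0.0003

d₁ = [ln(V₀/D) + (r + σ²/2)T] / (σ√T)
   = [ln(284.4671/213.9308) + (0.0499 + 0.5·0.1105²)·7.2870] / (0.1105·√7.2870)
   = [0.284965 + 0.408109] / 0.298289 = 2.323503
d₂ = d₁ − σ√T = 2.323503 − 0.298289 = 2.025214
N(d₁) = 0.989924,  N(d₂) = 0.978577,  e^(−rT) = 0.695154
E₀ = V₀·N(d₁) − D·e^(−rT)·N(d₂)
   = 284.4671·0.989924 − 213.9308·0.695154·0.978577 = 136.071724
B₀ = V₀ − E₀ = 284.4671 − 136.071724 = 148.395376
spread = −(1/T)·ln(B₀/D) − r = −(1/7.2870)·ln(148.395376/213.9308) − 0.0499 = 0.00029520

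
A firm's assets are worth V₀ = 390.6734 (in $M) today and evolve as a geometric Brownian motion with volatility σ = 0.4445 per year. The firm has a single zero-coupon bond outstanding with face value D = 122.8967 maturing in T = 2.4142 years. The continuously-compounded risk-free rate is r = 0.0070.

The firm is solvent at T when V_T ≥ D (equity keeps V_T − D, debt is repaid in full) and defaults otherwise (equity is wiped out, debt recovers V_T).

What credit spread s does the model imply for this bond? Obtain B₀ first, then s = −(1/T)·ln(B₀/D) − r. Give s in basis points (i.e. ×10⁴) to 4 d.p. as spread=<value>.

spread=91.1688

d₁ = [ln(V₀/D) + (r + σ²/2)T] / (σ√T)
   = [ln(390.6734/122.8967) + (0.0070 + 0.5·0.4445²)·2.4142] / (0.4445·√2.4142)
   = [1.156528 + 0.255399] / 0.690651 = 2.044342
d₂ = d₁ − σ√T = 2.044342 − 0.690651 = 1.353692
N(d₁) = 0.979540,  N(d₂) = 0.912083,  e^(−rT) = 0.983243
E₀ = V₀·N(d₁) − D·e^(−rT)·N(d₂)
   = 390.6734·0.979540 − 122.8967·0.983243·0.912083 = 272.466698
B₀ = V₀ − E₀ = 390.6734 − 272.466698 = 118.206702
spread = −(1/T)·ln(B₀/D) − r = −(1/2.4142)·ln(118.206702/122.8967) − 0.0070 = 0.00911688
in basis points: 0.00911688 × 10⁴ = 91.1688 bp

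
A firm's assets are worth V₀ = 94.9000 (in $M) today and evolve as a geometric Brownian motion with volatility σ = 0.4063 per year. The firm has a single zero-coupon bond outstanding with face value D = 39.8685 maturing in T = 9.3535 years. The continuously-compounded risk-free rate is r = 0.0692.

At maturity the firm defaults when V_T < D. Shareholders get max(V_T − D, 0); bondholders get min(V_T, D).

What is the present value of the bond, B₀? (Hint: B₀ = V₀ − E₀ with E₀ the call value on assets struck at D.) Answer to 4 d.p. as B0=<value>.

B0=18.2491

d₁ = [ln(V₀/D) + (r + σ²/2)T] / (σ√T)
   = [ln(94.9000/39.8685) + (0.0692 + 0.5·0.4063²)·9.3535] / (0.4063·√9.3535)
   = [0.867237 + 1.419299] / 1.242607 = 1.840111
d₂ = d₁ − σ√T = 1.840111 − 1.242607 = 0.597504
N(d₁) = 0.967124,  N(d₂) = 0.724915,  e^(−rT) = 0.523477
E₀ = V₀·N(d₁) − D·e^(−rT)·N(d₂)
   = 94.9000·0.967124 − 39.8685·0.523477·0.724915 = 76.650930
B₀ = V₀ − E₀ = 94.9000 − 76.650930 = 18.249070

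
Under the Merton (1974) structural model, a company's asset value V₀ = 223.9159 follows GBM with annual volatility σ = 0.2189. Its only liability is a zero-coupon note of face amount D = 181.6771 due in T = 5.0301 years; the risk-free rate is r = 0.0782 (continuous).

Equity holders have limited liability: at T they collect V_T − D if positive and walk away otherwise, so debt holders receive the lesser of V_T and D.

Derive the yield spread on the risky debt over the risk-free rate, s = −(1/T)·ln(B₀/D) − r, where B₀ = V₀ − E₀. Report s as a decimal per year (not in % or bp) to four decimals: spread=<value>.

spread=0.0070

d₁ = [ln(V₀/D) + (r + σ²/2)T] / (σ√T)
   = [ln(223.9159/181.6771) + (0.0782 + 0.5·0.2189²)·5.0301] / (0.2189·√5.0301)
   = [0.209040 + 0.513868] / 0.490946 = 1.472478
d₂ = d₁ − σ√T = 1.472478 − 0.490946 = 0.981531
N(d₁) = 0.929554,  N(d₂) = 0.836835,  e^(−rT) = 0.674790
E₀ = V₀·N(d₁) − D·e^(−rT)·N(d₂)
   = 223.9159·0.929554 − 181.6771·0.674790·0.836835 = 105.551127
B₀ = V₀ − E₀ = 223.9159 − 105.551127 = 118.364773
spread = −(1/T)·ln(B₀/D) − r = −(1/5.0301)·ln(118.364773/181.6771) − 0.0782 = 0.00697918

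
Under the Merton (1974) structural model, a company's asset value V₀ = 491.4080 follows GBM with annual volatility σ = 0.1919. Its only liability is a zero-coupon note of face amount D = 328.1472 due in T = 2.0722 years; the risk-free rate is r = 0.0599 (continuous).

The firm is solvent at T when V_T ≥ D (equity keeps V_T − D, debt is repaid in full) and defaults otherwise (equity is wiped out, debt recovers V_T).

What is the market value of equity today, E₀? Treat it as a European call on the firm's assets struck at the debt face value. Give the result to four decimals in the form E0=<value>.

E0=202.6768

d₁ = [ln(V₀/D) + (r + σ²/2)T] / (σ√T)
   = [ln(491.4080/328.1472) + (0.0599 + 0.5·0.1919²)·2.0722] / (0.1919·√2.0722)
   = [0.403812 + 0.162280] / 0.276243 = 2.049257
d₂ = d₁ − σ√T = 2.049257 − 0.276243 = 1.773014
N(d₁) = 0.979781,  N(d₂) = 0.961887,  e^(−rT) = 0.883270
E₀ = V₀·N(d₁) − D·e^(−rT)·N(d₂)
   = 491.4080·0.979781 − 328.1472·0.883270·0.961887 = 202.676831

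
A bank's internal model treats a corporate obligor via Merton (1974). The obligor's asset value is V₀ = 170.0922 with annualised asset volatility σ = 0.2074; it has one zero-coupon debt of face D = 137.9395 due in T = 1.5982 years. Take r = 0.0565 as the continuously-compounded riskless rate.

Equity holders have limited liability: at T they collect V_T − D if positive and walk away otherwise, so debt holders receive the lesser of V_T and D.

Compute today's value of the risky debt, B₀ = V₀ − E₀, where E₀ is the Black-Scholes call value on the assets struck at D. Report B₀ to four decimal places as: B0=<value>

d₁ = [ln(V₀/D) + (r + σ²/2)T] / (σ√T)
   = [ln(170.0922/137.9395) + (0.0565 + 0.5·0.2074²)·1.5982] / (0.2074·√1.5982)
   = [0.209525 + 0.124671] / 0.262195 = 1.274612
d₂ = d₁ − σ√T = 1.274612 − 0.262195 = 1.012417
N(d₁) = 0.898777,  N(d₂) = 0.844331,  e^(−rT) = 0.913659
E₀ = V₀·N(d₁) − D·e^(−rT)·N(d₂)
   = 170.0922·0.898777 − 137.9395·0.913659·0.844331 = 46.464242
B₀ = V₀ − E₀ = 170.0922 − 46.464242 = 123.627958

B0=123.6280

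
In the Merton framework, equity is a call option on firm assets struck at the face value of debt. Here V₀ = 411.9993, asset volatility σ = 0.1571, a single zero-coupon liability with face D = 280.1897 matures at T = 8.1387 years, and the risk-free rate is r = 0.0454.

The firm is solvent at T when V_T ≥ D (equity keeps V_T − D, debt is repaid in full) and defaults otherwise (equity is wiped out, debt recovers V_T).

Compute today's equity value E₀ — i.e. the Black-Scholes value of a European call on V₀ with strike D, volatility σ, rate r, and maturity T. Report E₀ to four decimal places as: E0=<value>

E0=220.7233

d₁ = [ln(V₀/D) + (r + σ²/2)T] / (σ√T)
   = [ln(411.9993/280.1897) + (0.0454 + 0.5·0.1571²)·8.1387] / (0.1571·√8.1387)
   = [0.385555 + 0.469930] / 0.448181 = 1.908792
d₂ = d₁ − σ√T = 1.908792 − 0.448181 = 1.460611
N(d₁) = 0.971856,  N(d₂) = 0.927939,  e^(−rT) = 0.691082
E₀ = V₀·N(d₁) − D·e^(−rT)·N(d₂)
   = 411.9993·0.971856 − 280.1897·0.691082·0.927939 = 220.723268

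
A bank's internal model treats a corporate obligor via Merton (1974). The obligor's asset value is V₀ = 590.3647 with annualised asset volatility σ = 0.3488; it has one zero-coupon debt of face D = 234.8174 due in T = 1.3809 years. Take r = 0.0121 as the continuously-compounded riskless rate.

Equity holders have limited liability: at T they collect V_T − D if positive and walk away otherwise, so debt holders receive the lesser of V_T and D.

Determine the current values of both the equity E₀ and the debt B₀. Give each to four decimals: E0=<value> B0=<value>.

d₁ = [ln(V₀/D) + (r + σ²/2)T] / (σ√T)
   = [ln(590.3647/234.8174) + (0.0121 + 0.5·0.3488²)·1.3809] / (0.3488·√1.3809)
   = [0.921932 + 0.100710] / 0.409881 = 2.494975
d₂ = d₁ − σ√T = 2.494975 − 0.409881 = 2.085094
N(d₁) = 0.993702,  N(d₂) = 0.981470,  e^(−rT) = 0.983430
E₀ = V₀·N(d₁) − D·e^(−rT)·N(d₂)
   = 590.3647·0.993702 − 234.8174·0.983430·0.981470 = 359.999101
B₀ = V₀ − E₀ = 590.3647 − 359.999101 = 230.365599

E0=359.9991 B0=230.3656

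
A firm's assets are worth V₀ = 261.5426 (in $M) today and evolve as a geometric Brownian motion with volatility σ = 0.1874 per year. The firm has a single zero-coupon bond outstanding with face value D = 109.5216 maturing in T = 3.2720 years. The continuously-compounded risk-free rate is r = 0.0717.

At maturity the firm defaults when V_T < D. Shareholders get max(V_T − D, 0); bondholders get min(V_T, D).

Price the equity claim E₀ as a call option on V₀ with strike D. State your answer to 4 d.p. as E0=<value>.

d₁ = [ln(V₀/D) + (r + σ²/2)T] / (σ√T)
   = [ln(261.5426/109.5216) + (0.0717 + 0.5·0.1874²)·3.2720] / (0.1874·√3.2720)
   = [0.870475 + 0.292057] / 0.338982 = 3.429483
d₂ = d₁ − σ√T = 3.429483 − 0.338982 = 3.090502
N(d₁) = 0.999698,  N(d₂) = 0.999001,  e^(−rT) = 0.790885
E₀ = V₀·N(d₁) − D·e^(−rT)·N(d₂)
   = 261.5426·0.999698 − 109.5216·0.790885·0.999001 = 174.931042

E0=174.9310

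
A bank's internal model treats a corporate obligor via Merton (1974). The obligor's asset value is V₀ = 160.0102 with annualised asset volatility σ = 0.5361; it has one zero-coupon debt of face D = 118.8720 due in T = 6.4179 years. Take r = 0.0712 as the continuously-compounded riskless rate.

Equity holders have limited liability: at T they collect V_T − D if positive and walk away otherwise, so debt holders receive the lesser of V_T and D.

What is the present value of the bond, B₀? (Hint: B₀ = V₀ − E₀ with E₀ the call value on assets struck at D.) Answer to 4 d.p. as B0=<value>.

d₁ = [ln(V₀/D) + (r + σ²/2)T] / (σ√T)
   = [ln(160.0102/118.8720) + (0.0712 + 0.5·0.5361²)·6.4179] / (0.5361·√6.4179)
   = [0.297190 + 1.379217] / 1.358133 = 1.234347
d₂ = d₁ − σ√T = 1.234347 − 1.358133 = -0.123786
N(d₁) = 0.891463,  N(d₂) = 0.450742,  e^(−rT) = 0.633209
E₀ = V₀·N(d₁) − D·e^(−rT)·N(d₂)
   = 160.0102·0.891463 − 118.8720·0.633209·0.450742 = 108.715445
B₀ = V₀ − E₀ = 160.0102 − 108.715445 = 51.294755

B0=51.2948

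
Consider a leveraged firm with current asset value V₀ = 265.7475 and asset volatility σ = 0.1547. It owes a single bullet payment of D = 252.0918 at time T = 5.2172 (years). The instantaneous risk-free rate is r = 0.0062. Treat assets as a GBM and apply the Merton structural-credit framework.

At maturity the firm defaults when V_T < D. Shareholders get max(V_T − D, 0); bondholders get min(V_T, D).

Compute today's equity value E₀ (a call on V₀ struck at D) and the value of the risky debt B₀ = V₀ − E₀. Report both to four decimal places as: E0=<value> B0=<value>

E0=47.6077 B0=218.1398

d₁ = [ln(V₀/D) + (r + σ²/2)T] / (σ√T)
   = [ln(265.7475/252.0918) + (0.0062 + 0.5·0.1547²)·5.2172] / (0.1547·√5.2172)
   = [0.052753 + 0.094776] / 0.353353 = 0.417512
d₂ = d₁ − σ√T = 0.417512 − 0.353353 = 0.064159
N(d₁) = 0.661848,  N(d₂) = 0.525578,  e^(−rT) = 0.968171
E₀ = V₀·N(d₁) − D·e^(−rT)·N(d₂)
   = 265.7475·0.661848 − 252.0918·0.968171·0.525578 = 47.607689
B₀ = V₀ − E₀ = 265.7475 − 47.607689 = 218.139811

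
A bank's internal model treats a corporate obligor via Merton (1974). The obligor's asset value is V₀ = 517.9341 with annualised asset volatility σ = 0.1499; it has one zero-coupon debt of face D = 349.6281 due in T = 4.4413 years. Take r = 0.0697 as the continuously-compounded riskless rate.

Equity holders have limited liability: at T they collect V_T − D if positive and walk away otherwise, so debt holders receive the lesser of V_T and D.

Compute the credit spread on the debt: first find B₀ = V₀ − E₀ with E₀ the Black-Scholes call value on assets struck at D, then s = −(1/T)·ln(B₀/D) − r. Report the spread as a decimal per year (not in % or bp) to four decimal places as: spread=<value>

spread=0.0005

d₁ = [ln(V₀/D) + (r + σ²/2)T] / (σ√T)
   = [ln(517.9341/349.6281) + (0.0697 + 0.5·0.1499²)·4.4413] / (0.1499·√4.4413)
   = [0.392978 + 0.359457] / 0.315905 = 2.381837
d₂ = d₁ − σ√T = 2.381837 − 0.315905 = 2.065932
N(d₁) = 0.991387,  N(d₂) = 0.980583,  e^(−rT) = 0.733771
E₀ = V₀·N(d₁) − D·e^(−rT)·N(d₂)
   = 517.9341·0.991387 − 349.6281·0.733771·0.980583 = 261.907609
B₀ = V₀ − E₀ = 517.9341 − 261.907609 = 256.026491
spread = −(1/T)·ln(B₀/D) − r = −(1/4.4413)·ln(256.026491/349.6281) − 0.0697 = 0.00045718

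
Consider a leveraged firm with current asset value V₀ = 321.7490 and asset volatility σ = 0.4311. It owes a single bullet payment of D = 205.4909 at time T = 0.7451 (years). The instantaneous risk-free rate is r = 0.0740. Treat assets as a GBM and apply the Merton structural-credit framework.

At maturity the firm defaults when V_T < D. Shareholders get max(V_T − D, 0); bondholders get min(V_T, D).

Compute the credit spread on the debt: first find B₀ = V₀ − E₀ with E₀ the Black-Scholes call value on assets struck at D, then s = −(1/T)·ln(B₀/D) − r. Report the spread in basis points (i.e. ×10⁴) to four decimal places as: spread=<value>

spread=260.3514

d₁ = [ln(V₀/D) + (r + σ²/2)T] / (σ√T)
   = [ln(321.7490/205.4909) + (0.0740 + 0.5·0.4311²)·0.7451] / (0.4311·√0.7451)
   = [0.448370 + 0.124375] / 0.372122 = 1.539132
d₂ = d₁ − σ√T = 1.539132 − 0.372122 = 1.167010
N(d₁) = 0.938114,  N(d₂) = 0.878397,  e^(−rT) = 0.946355
E₀ = V₀·N(d₁) − D·e^(−rT)·N(d₂)
   = 321.7490·0.938114 − 205.4909·0.946355·0.878397 = 131.017712
B₀ = V₀ − E₀ = 321.7490 − 131.017712 = 190.731288
spread = −(1/T)·ln(B₀/D) − r = −(1/0.7451)·ln(190.731288/205.4909) − 0.0740 = 0.02603514
in basis points: 0.02603514 × 10⁴ = 260.3514 bp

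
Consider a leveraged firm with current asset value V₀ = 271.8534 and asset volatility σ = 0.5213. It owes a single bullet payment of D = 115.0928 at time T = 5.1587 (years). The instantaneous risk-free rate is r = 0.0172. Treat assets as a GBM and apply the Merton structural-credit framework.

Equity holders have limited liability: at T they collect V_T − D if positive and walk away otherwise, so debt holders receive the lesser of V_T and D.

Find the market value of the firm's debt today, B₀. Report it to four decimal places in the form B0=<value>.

B0=83.6179

d₁ = [ln(V₀/D) + (r + σ²/2)T] / (σ√T)
   = [ln(271.8534/115.0928) + (0.0172 + 0.5·0.5213²)·5.1587] / (0.5213·√5.1587)
   = [0.859524 + 0.789678] / 1.184017 = 1.392887
d₂ = d₁ − σ√T = 1.392887 − 1.184017 = 0.208870
N(d₁) = 0.918173,  N(d₂) = 0.582725,  e^(−rT) = 0.915093
E₀ = V₀·N(d₁) − D·e^(−rT)·N(d₂)
   = 271.8534·0.918173 − 115.0928·0.915093·0.582725 = 188.235482
B₀ = V₀ − E₀ = 271.8534 − 188.235482 = 83.617918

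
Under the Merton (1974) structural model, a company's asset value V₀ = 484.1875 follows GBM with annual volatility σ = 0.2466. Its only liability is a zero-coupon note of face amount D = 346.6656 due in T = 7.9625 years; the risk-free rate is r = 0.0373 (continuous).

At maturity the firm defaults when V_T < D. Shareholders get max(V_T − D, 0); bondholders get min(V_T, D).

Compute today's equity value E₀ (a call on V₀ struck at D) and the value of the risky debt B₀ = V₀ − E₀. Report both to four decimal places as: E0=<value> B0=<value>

d₁ = [ln(V₀/D) + (r + σ²/2)T] / (σ√T)
   = [ln(484.1875/346.6656) + (0.0373 + 0.5·0.2466²)·7.9625] / (0.2466·√7.9625)
   = [0.334112 + 0.539107] / 0.695853 = 1.254889
d₂ = d₁ − σ√T = 1.254889 − 0.695853 = 0.559036
N(d₁) = 0.895240,  N(d₂) = 0.711931,  e^(−rT) = 0.743043
E₀ = V₀·N(d₁) − D·e^(−rT)·N(d₂)
   = 484.1875·0.895240 − 346.6656·0.743043·0.711931 = 250.079668
B₀ = V₀ − E₀ = 484.1875 − 250.079668 = 234.107832

E0=250.0797 B0=234.1078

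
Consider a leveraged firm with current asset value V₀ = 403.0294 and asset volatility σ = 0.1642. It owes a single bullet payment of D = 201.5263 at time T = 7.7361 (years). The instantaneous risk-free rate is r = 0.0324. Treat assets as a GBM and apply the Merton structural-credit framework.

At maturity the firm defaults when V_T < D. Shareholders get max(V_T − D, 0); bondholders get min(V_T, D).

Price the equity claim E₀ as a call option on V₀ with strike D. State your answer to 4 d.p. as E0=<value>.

d₁ = [ln(V₀/D) + (r + σ²/2)T] / (σ√T)
   = [ln(403.0294/201.5263) + (0.0324 + 0.5·0.1642²)·7.7361] / (0.1642·√7.7361)
   = [0.693090 + 0.354939] / 0.456703 = 2.294768
d₂ = d₁ − σ√T = 2.294768 − 0.456703 = 1.838065
N(d₁) = 0.989127,  N(d₂) = 0.966974,  e^(−rT) = 0.778295
E₀ = V₀·N(d₁) − D·e^(−rT)·N(d₂)
   = 403.0294·0.989127 − 201.5263·0.778295·0.966974 = 246.980358

E0=246.9804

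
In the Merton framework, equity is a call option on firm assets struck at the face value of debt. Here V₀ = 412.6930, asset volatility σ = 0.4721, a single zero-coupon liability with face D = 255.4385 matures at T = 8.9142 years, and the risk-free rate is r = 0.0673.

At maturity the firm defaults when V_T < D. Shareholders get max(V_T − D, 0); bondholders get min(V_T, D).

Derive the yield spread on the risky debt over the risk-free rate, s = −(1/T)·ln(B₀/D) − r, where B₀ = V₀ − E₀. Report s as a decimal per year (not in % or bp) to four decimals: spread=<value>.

d₁ = [ln(V₀/D) + (r + σ²/2)T] / (σ√T)
   = [ln(412.6930/255.4385) + (0.0673 + 0.5·0.4721²)·8.9142] / (0.4721·√8.9142)
   = [0.479722 + 1.593317] / 1.409533 = 1.470728
d₂ = d₁ − σ√T = 1.470728 − 1.409533 = 0.061195
N(d₁) = 0.929318,  N(d₂) = 0.524398,  e^(−rT) = 0.548852
E₀ = V₀·N(d₁) − D·e^(−rT)·N(d₂)
   = 412.6930·0.929318 − 255.4385·0.548852·0.524398 = 310.003300
B₀ = V₀ − E₀ = 412.6930 − 310.003300 = 102.689700
spread = −(1/T)·ln(B₀/D) − r = −(1/8.9142)·ln(102.689700/255.4385) − 0.0673 = 0.03492677

spread=0.0349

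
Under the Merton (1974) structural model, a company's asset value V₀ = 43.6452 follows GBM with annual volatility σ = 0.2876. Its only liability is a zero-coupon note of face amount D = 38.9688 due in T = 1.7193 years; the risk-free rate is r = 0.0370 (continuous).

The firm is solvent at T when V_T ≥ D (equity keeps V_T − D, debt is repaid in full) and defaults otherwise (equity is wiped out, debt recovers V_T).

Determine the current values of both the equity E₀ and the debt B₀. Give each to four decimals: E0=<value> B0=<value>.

E0=10.1760 B0=33.4692

d₁ = [ln(V₀/D) + (r + σ²/2)T] / (σ√T)
   = [ln(43.6452/38.9688) + (0.0370 + 0.5·0.2876²)·1.7193] / (0.2876·√1.7193)
   = [0.113332 + 0.134719] / 0.377107 = 0.657773
d₂ = d₁ − σ√T = 0.657773 − 0.377107 = 0.280666
N(d₁) = 0.744658,  N(d₂) = 0.610517,  e^(−rT) = 0.938367
E₀ = V₀·N(d₁) − D·e^(−rT)·N(d₂)
   = 43.6452·0.744658 − 38.9688·0.938367·0.610517 = 10.175961
B₀ = V₀ − E₀ = 43.6452 − 10.175961 = 33.469239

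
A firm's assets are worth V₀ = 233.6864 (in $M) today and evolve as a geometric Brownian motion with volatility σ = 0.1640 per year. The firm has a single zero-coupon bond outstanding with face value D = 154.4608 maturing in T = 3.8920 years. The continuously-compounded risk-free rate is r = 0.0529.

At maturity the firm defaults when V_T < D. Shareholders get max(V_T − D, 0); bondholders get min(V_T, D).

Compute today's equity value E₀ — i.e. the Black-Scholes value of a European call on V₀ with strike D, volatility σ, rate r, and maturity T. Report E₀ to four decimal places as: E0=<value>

d₁ = [ln(V₀/D) + (r + σ²/2)T] / (σ√T)
   = [ln(233.6864/154.4608) + (0.0529 + 0.5·0.1640²)·3.8920] / (0.1640·√3.8920)
   = [0.414040 + 0.258226] / 0.323542 = 2.077835
d₂ = d₁ − σ√T = 2.077835 − 0.323542 = 1.754293
N(d₁) = 0.981138,  N(d₂) = 0.960310,  e^(−rT) = 0.813925
E₀ = V₀·N(d₁) − D·e^(−rT)·N(d₂)
   = 233.6864·0.981138 − 154.4608·0.813925·0.960310 = 108.548828

E0=108.5488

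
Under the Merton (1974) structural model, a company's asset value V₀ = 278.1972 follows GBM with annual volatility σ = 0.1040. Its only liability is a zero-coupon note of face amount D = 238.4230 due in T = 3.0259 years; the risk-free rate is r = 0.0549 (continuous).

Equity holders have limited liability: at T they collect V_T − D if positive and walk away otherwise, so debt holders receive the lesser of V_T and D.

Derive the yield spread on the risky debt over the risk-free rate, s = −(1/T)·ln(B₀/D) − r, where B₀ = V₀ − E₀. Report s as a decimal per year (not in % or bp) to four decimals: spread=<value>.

d₁ = [ln(V₀/D) + (r + σ²/2)T] / (σ√T)
   = [ln(278.1972/238.4230) + (0.0549 + 0.5·0.1040²)·3.0259] / (0.1040·√3.0259)
   = [0.154284 + 0.182486] / 0.180909 = 1.861541
d₂ = d₁ − σ√T = 1.861541 − 0.180909 = 1.680631
N(d₁) = 0.968666,  N(d₂) = 0.953583,  e^(−rT) = 0.846943
E₀ = V₀·N(d₁) − D·e^(−rT)·N(d₂)
   = 278.1972·0.968666 − 238.4230·0.846943·0.953583 = 76.922571
B₀ = V₀ − E₀ = 278.1972 − 76.922571 = 201.274629
spread = −(1/T)·ln(B₀/D) − r = −(1/3.0259)·ln(201.274629/238.4230) − 0.0549 = 0.00107545

spread=0.0011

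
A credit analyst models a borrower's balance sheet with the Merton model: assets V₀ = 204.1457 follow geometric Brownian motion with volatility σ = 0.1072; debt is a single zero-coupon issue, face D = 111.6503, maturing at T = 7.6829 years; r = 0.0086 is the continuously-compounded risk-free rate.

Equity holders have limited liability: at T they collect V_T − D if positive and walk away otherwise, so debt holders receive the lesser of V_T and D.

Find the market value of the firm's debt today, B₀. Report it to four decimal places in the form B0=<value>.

B0=104.3312

d₁ = [ln(V₀/D) + (r + σ²/2)T] / (σ√T)
   = [ln(204.1457/111.6503) + (0.0086 + 0.5·0.1072²)·7.6829] / (0.1072·√7.6829)
   = [0.603462 + 0.110218] / 0.297137 = 2.401853
d₂ = d₁ − σ√T = 2.401853 − 0.297137 = 2.104716
N(d₁) = 0.991844,  N(d₂) = 0.982342,  e^(−rT) = 0.936063
E₀ = V₀·N(d₁) − D·e^(−rT)·N(d₂)
   = 204.1457·0.991844 − 111.6503·0.936063·0.982342 = 99.814463
B₀ = V₀ − E₀ = 204.1457 − 99.814463 = 104.331237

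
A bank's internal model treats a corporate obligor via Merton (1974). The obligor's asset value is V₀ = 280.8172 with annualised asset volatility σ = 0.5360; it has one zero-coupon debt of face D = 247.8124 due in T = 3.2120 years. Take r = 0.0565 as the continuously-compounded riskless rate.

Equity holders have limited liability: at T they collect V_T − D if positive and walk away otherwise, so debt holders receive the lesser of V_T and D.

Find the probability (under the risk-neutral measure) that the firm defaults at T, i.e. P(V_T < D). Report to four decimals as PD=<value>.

PD=0.5640

d₁ = [ln(V₀/D) + (r + σ²/2)T] / (σ√T)
   = [ln(280.8172/247.8124) + (0.0565 + 0.5·0.5360²)·3.2120] / (0.5360·√3.2120)
   = [0.125032 + 0.642875] / 0.960622 = 0.799385
d₂ = d₁ − σ√T = 0.799385 − 0.960622 = -0.161237
risk-neutral PD = N(−d₂) = N(0.161237) = 0.564046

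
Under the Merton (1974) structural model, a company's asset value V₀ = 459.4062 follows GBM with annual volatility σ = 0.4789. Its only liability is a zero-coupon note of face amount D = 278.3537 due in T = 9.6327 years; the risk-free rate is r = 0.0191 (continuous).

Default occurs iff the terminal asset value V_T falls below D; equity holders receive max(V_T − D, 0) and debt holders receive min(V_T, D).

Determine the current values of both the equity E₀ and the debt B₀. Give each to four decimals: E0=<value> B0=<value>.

E0=316.8523 B0=142.5539

d₁ = [ln(V₀/D) + (r + σ²/2)T] / (σ√T)
   = [ln(459.4062/278.3537) + (0.0191 + 0.5·0.4789²)·9.6327] / (0.4789·√9.6327)
   = [0.501042 + 1.288591] / 1.486342 = 1.204052
d₂ = d₁ − σ√T = 1.204052 − 1.486342 = -0.282290
N(d₁) = 0.885715,  N(d₂) = 0.388860,  e^(−rT) = 0.831949
E₀ = V₀·N(d₁) − D·e^(−rT)·N(d₂)
   = 459.4062·0.885715 − 278.3537·0.831949·0.388860 = 316.852344
B₀ = V₀ − E₀ = 459.4062 − 316.852344 = 142.553856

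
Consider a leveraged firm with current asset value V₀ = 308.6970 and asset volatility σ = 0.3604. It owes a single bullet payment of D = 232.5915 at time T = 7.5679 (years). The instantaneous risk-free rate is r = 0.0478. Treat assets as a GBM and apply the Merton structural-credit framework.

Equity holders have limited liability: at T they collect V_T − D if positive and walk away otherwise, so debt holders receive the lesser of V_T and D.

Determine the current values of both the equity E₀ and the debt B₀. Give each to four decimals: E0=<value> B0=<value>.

d₁ = [ln(V₀/D) + (r + σ²/2)T] / (σ√T)
   = [ln(308.6970/232.5915) + (0.0478 + 0.5·0.3604²)·7.5679] / (0.3604·√7.5679)
   = [0.283077 + 0.853236] / 0.991454 = 1.146107
d₂ = d₁ − σ√T = 1.146107 − 0.991454 = 0.154654
N(d₁) = 0.874125,  N(d₂) = 0.561453,  e^(−rT) = 0.696460
E₀ = V₀·N(d₁) − D·e^(−rT)·N(d₂)
   = 308.6970·0.874125 − 232.5915·0.696460·0.561453 = 178.889600
B₀ = V₀ − E₀ = 308.6970 − 178.889600 = 129.807400

E0=178.8896 B0=129.8074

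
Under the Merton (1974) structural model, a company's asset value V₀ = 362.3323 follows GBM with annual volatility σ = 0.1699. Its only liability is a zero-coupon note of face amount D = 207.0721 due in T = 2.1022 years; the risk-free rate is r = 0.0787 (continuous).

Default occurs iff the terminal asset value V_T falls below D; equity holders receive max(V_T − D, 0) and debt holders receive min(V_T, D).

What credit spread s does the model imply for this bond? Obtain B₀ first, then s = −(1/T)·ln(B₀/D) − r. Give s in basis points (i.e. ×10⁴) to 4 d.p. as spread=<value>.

d₁ = [ln(V₀/D) + (r + σ²/2)T] / (σ√T)
   = [ln(362.3323/207.0721) + (0.0787 + 0.5·0.1699²)·2.1022] / (0.1699·√2.1022)
   = [0.559495 + 0.195784] / 0.246337 = 3.066034
d₂ = d₁ − σ√T = 3.066034 − 0.246337 = 2.819697
N(d₁) = 0.998915,  N(d₂) = 0.997597,  e^(−rT) = 0.847518
E₀ = V₀·N(d₁) − D·e^(−rT)·N(d₂)
   = 362.3323·0.998915 − 207.0721·0.847518·0.997597 = 186.863774
B₀ = V₀ − E₀ = 362.3323 − 186.863774 = 175.468526
spread = −(1/T)·ln(B₀/D) − r = −(1/2.1022)·ln(175.468526/207.0721) − 0.0787 = 0.00007811
in basis points: 0.00007811 × 10⁴ = 0.7811 bp

spread=0.7811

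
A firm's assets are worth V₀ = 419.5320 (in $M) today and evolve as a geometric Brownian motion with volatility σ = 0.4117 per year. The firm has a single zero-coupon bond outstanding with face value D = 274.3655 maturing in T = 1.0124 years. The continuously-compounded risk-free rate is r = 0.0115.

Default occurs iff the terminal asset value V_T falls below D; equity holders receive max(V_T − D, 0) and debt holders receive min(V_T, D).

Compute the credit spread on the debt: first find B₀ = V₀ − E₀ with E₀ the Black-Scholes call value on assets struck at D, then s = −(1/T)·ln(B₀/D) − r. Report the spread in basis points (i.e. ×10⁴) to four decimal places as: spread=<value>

spread=384.8381

d₁ = [ln(V₀/D) + (r + σ²/2)T] / (σ√T)
   = [ln(419.5320/274.3655) + (0.0115 + 0.5·0.4117²)·1.0124] / (0.4117·√1.0124)
   = [0.424679 + 0.097442] / 0.414245 = 1.260416
d₂ = d₁ − σ√T = 1.260416 − 0.414245 = 0.846171
N(d₁) = 0.896240,  N(d₂) = 0.801271,  e^(−rT) = 0.988425
E₀ = V₀·N(d₁) − D·e^(−rT)·N(d₂)
   = 419.5320·0.896240 − 274.3655·0.988425·0.801271 = 158.704950
B₀ = V₀ − E₀ = 419.5320 − 158.704950 = 260.827050
spread = −(1/T)·ln(B₀/D) − r = −(1/1.0124)·ln(260.827050/274.3655) − 0.0115 = 0.03848381
in basis points: 0.03848381 × 10⁴ = 384.8381 bp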